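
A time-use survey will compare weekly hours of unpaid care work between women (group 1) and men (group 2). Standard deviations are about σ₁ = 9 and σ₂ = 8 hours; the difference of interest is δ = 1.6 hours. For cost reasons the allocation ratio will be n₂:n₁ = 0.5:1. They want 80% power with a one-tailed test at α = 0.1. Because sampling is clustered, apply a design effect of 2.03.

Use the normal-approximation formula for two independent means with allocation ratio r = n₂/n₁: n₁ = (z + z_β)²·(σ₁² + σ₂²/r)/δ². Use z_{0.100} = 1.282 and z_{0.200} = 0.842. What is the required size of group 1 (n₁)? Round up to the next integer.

n₁ = 748

n₁ = (z_α + z_β)² · (σ₁² + σ₂²/r) / δ²
   = (1.282 + 0.842)² · (9² + 8²/0.5) / 1.6²
   = 4.5114 · (81 + 128) / 2.56
   = 4.5114 · 209 / 2.56
   = 368.31
Design effect: 2.03 × 368.31 = 747.67.
Round up → n₁ = 748; n₂ = r·n₁ = 0.5 × 748 = 374.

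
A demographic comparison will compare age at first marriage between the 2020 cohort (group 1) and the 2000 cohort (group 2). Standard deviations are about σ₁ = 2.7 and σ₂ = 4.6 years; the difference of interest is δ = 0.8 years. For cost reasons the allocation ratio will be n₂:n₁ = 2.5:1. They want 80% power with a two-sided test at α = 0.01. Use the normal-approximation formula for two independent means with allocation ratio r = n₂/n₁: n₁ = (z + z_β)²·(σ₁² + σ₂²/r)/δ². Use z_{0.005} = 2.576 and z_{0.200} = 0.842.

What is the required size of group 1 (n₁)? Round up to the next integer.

n₁ = 288

n₁ = (z_{α/2} + z_β)² · (σ₁² + σ₂²/r) / δ²
   = (2.576 + 0.842)² · (2.7² + 4.6²/2.5) / 0.8²
   = 11.6827 · (7.29 + 8.464) / 0.64
   = 11.6827 · 15.754 / 0.64
   = 287.58
Round up → n₁ = 288; n₂ = r·n₁ = 2.5 × 288 = 720.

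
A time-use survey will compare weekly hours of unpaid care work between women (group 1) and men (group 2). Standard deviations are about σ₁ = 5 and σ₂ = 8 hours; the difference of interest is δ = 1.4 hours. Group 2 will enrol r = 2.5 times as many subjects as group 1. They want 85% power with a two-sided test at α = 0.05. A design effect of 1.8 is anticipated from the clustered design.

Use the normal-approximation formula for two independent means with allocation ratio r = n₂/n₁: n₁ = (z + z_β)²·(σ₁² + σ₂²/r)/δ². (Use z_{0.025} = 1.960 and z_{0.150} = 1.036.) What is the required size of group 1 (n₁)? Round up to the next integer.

n₁ = (z_{α/2} + z_β)² · (σ₁² + σ₂²/r) / δ²
   = (1.960 + 1.036)² · (5² + 8²/2.5) / 1.4²
   = 8.9760 · (25 + 25.6) / 1.96
   = 8.9760 · 50.6 / 1.96
   = 231.73
Design effect: 1.8 × 231.73 = 417.11.
Round up → n₁ = 418; n₂ = r·n₁ = 2.5 × 418 = 1045.

n₁ = 418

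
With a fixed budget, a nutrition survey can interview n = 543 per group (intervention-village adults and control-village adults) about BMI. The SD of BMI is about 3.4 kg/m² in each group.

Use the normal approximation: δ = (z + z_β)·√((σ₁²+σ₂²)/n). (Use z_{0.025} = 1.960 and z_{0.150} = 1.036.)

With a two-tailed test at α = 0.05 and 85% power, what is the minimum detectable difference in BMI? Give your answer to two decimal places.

Minimum detectable difference ≈ 0.62 kg/m²

δ = (z_{α/2} + z_β) · √((σ₁²+σ₂²)/n)
  = (1.960 + 1.036) · √(23.12/543)
  = 2.996 · √0.04258
  = 2.996 · 0.2063
  = 0.6182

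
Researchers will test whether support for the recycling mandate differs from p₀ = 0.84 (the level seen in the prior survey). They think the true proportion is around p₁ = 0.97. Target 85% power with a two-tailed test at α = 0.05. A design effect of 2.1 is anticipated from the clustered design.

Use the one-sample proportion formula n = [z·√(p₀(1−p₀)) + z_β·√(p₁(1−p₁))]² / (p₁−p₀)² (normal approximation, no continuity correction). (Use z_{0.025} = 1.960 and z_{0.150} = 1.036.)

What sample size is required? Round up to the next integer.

n = 100

n = [z_{α/2}·√(p₀q₀) + z_β·√(p₁q₁)]² / (p₁ − p₀)²
  = [1.960·√(0.84·0.16) + 1.036·√(0.97·0.03)]² / (0.13)²
  = [1.960·0.3666 + 1.036·0.1706]² / 0.0169
  = [0.8953]² / 0.0169
  = 47.43
Design effect: 2.1 × 47.43 = 99.60.
Round up → n = 100.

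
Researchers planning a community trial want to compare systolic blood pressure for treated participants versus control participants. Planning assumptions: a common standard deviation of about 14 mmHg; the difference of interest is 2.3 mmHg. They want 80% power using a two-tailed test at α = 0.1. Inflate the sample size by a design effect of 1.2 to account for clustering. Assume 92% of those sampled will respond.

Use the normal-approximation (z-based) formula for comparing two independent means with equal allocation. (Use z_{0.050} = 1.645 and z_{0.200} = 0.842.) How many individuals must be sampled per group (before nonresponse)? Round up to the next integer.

n = 598 per group

n = (z_{α/2} + z_β)² · (σ₁² + σ₂²) / δ²
  = (1.645 + 0.842)² · (2·14² = 392) / 2.3²
  = 6.1852 · 392 / 5.29
  = 458.33
Design effect: 1.2 × 458.33 = 550.00.
Adjust for 92% response: 550.00 / 0.92 = 597.83.
Round up → n = 598 per group.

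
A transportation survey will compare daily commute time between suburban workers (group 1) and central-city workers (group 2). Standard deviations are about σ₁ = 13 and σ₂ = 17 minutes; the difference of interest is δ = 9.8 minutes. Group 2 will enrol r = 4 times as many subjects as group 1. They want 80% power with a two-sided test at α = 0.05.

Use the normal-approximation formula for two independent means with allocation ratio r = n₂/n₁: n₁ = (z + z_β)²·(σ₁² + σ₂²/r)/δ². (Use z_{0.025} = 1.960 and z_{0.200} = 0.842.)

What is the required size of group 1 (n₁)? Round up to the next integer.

n₁ = (z_{α/2} + z_β)² · (σ₁² + σ₂²/r) / δ²
   = (1.960 + 0.842)² · (13² + 17²/4) / 9.8²
   = 7.8512 · (169 + 72.25) / 96.04
   = 7.8512 · 241.25 / 96.04
   = 19.72
Round up → n₁ = 20; n₂ = r·n₁ = 4 × 20 = 80.

n₁ = 20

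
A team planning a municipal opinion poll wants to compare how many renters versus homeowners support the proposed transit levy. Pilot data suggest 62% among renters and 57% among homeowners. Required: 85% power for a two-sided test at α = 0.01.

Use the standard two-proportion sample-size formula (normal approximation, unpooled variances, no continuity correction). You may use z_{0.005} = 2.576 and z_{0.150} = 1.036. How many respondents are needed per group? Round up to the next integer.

n = 2509 per group

n = (z_{α/2} + z_β)² · [p₁(1−p₁) + p₂(1−p₂)] / (p₁ − p₂)²
  = (2.576 + 1.036)² · (0.62·0.38 + 0.57·0.43) / (0.05)²
  = (3.612)² · (0.2356 + 0.2451) / 0.0025
  = 13.0465 · 0.4807 / 0.0025
  = 2508.59
Round up → n = 2509 per group.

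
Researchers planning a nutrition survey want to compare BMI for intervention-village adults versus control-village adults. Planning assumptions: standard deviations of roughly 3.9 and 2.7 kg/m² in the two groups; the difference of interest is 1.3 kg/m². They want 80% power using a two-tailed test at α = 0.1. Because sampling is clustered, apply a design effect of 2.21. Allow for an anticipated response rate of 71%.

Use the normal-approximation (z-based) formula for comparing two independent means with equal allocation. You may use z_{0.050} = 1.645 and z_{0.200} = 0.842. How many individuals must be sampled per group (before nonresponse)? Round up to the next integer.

n = (z_{α/2} + z_β)² · (σ₁² + σ₂²) / δ²
  = (1.645 + 0.842)² · (3.9² + 2.7² = 22.5) / 1.3²
  = 6.1852 · 22.5 / 1.69
  = 82.35
Design effect: 2.21 × 82.35 = 181.99.
Adjust for 71% response: 181.99 / 0.71 = 256.32.
Round up → n = 257 per group.

n = 257 per group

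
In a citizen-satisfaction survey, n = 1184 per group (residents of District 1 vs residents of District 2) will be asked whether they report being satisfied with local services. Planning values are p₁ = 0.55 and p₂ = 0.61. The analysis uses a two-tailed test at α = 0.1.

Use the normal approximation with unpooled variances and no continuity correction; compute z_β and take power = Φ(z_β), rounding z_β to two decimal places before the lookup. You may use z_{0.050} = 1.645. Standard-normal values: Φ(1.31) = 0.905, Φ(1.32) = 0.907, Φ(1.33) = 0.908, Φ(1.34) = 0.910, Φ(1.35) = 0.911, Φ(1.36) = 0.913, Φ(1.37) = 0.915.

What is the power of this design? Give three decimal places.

z_β = |p₁−p₂|·√(n/[p₁q₁+p₂q₂]) − z_{α/2}
    = 0.06 · √(1184/0.4854) − 1.645
    = 0.06 · 49.3885 − 1.645
    = 2.9633 − 1.645 = 1.3183 → 1.32
Power = Φ(1.32) = 0.907.

Power ≈ 0.907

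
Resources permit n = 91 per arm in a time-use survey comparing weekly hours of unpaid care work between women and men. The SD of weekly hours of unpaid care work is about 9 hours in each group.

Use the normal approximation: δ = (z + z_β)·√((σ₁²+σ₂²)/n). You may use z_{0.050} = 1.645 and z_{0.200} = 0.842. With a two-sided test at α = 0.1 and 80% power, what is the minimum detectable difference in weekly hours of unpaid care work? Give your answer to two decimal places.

Minimum detectable difference ≈ 3.32 hours

δ = (z_{α/2} + z_β) · √((σ₁²+σ₂²)/n)
  = (1.645 + 0.842) · √(162/91)
  = 2.487 · √1.7802
  = 2.487 · 1.3342
  = 3.3183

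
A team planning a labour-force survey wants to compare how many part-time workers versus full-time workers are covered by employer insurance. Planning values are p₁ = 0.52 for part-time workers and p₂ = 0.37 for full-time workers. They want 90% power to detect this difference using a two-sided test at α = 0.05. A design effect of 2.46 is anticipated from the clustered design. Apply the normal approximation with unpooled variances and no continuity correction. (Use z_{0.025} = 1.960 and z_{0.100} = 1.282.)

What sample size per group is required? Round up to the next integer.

n = (z_{α/2} + z_β)² · [p₁(1−p₁) + p₂(1−p₂)] / (p₁ − p₂)²
  = (1.960 + 1.282)² · (0.52·0.48 + 0.37·0.63) / (0.15)²
  = (3.242)² · (0.2496 + 0.2331) / 0.0225
  = 10.5106 · 0.4827 / 0.0225
  = 225.49
Design effect: 2.46 × 225.49 = 554.70.
Round up → n = 555 per group.

n = 555 per group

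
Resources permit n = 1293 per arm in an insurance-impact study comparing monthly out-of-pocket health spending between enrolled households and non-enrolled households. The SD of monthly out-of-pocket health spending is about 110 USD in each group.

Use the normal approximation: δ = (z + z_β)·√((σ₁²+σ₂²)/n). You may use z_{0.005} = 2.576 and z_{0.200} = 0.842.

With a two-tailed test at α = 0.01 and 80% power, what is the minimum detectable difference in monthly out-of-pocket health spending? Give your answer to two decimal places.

δ = (z_{α/2} + z_β) · √((σ₁²+σ₂²)/n)
  = (2.576 + 0.842) · √(24200/1293)
  = 3.418 · √18.7162
  = 3.418 · 4.3262
  = 14.7870

Minimum detectable difference ≈ 14.79 USD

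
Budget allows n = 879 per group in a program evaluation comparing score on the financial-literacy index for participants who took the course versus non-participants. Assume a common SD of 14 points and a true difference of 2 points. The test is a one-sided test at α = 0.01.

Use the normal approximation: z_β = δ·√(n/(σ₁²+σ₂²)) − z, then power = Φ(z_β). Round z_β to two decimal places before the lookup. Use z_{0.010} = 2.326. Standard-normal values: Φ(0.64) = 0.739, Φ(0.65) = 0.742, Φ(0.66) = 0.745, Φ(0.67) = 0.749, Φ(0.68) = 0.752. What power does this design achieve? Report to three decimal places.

Power ≈ 0.749

z_β = δ·√(n/(σ₁²+σ₂²)) − z_α
    = 2 · √(879/392) − 2.326
    = 2 · 1.49745 − 2.326
    = 2.9949 − 2.326 = 0.6689 → 0.67
Power = Φ(0.67) = 0.749.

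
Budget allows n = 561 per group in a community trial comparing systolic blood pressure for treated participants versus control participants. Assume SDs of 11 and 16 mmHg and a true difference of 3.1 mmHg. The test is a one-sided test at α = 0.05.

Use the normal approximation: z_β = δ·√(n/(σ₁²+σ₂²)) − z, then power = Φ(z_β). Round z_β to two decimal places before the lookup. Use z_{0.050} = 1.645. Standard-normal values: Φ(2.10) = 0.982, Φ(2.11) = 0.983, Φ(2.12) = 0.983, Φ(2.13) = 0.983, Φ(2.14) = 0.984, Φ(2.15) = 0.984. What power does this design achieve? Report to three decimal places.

Power ≈ 0.984

z_β = δ·√(n/(σ₁²+σ₂²)) − z_α
    = 3.1 · √(561/377) − 1.645
    = 3.1 · 1.21986 − 1.645
    = 3.7816 − 1.645 = 2.1366 → 2.14
Power = Φ(2.14) = 0.984.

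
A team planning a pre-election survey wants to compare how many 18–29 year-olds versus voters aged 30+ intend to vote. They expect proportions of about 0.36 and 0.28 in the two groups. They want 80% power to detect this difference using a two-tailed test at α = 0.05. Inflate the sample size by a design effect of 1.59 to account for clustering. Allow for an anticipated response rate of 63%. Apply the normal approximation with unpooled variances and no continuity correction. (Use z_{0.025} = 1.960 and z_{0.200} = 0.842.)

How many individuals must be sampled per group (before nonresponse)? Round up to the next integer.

n = 1338 per group

n = (z_{α/2} + z_β)² · [p₁(1−p₁) + p₂(1−p₂)] / (p₁ − p₂)²
  = (1.960 + 0.842)² · (0.36·0.64 + 0.28·0.72) / (0.08)²
  = (2.802)² · (0.2304 + 0.2016) / 0.0064
  = 7.8512 · 0.4320 / 0.0064
  = 529.96
Design effect: 1.59 × 529.96 = 842.63.
Adjust for 63% response: 842.63 / 0.63 = 1337.51.
Round up → n = 1338 per group.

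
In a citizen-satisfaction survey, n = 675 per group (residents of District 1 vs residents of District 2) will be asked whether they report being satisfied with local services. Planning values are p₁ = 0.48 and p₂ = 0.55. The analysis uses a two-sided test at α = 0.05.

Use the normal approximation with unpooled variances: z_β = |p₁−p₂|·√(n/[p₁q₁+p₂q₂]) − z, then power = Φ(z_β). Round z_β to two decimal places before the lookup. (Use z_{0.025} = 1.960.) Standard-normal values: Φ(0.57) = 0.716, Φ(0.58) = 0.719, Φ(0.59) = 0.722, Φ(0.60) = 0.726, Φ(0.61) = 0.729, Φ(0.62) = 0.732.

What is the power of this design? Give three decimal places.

z_β = |p₁−p₂|·√(n/[p₁q₁+p₂q₂]) − z_{α/2}
    = 0.07 · √(675/0.4971) − 1.960
    = 0.07 · 36.8494 − 1.960
    = 2.5795 − 1.960 = 0.6195 → 0.62
Power = Φ(0.62) = 0.732.

Power ≈ 0.732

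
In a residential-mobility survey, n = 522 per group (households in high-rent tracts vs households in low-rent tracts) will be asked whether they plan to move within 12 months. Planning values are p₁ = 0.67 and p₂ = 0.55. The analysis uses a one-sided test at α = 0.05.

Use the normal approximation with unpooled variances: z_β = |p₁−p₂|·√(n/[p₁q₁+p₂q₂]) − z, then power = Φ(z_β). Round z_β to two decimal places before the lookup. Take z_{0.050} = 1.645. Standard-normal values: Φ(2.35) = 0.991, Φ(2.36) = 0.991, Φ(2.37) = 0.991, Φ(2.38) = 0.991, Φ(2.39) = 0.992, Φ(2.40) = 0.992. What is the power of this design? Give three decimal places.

Power ≈ 0.991

z_β = |p₁−p₂|·√(n/[p₁q₁+p₂q₂]) − z_α
    = 0.12 · √(522/0.4686) − 1.645
    = 0.12 · 33.3760 − 1.645
    = 4.0051 − 1.645 = 2.3601 → 2.36
Power = Φ(2.36) = 0.991.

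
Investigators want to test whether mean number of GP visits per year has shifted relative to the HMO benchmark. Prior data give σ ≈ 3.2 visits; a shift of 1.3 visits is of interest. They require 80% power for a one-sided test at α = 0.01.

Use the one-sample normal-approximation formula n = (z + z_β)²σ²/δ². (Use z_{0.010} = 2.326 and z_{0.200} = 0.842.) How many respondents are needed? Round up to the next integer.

n = 61

n = (z_α + z_β)² · σ² / δ²
  = (2.326 + 0.842)² · 3.2² / 1.3²
  = 10.0362 · 10.24 / 1.69
  = 60.81
Round up → n = 61.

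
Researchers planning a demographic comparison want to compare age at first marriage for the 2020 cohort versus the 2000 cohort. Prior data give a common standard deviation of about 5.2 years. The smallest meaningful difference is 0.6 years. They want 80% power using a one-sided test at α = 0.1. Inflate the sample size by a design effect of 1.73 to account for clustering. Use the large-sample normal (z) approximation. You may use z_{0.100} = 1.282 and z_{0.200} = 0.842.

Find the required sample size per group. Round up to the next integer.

n = (z_α + z_β)² · (σ₁² + σ₂²) / δ²
  = (1.282 + 0.842)² · (2·5.2² = 54.08) / 0.6²
  = 4.5114 · 54.08 / 0.36
  = 677.71
Design effect: 1.73 × 677.71 = 1172.44.
Round up → n = 1173 per group.

n = 1173 per group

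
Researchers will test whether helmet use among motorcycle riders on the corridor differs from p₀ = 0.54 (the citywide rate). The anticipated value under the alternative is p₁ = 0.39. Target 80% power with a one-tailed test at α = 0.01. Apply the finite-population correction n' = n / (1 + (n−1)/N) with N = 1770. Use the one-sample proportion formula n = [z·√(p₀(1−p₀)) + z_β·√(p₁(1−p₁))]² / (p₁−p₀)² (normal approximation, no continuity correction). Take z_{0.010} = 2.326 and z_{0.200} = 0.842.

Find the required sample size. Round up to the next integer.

n = [z_α·√(p₀q₀) + z_β·√(p₁q₁)]² / (p₁ − p₀)²
  = [2.326·√(0.54·0.46) + 0.842·√(0.39·0.61)]² / (-0.15)²
  = [2.326·0.4984 + 0.842·0.4877]² / 0.0225
  = [1.5700]² / 0.0225
  = 109.55
Finite-population correction (N = 1770): 109.55 / (1 + (109.55 − 1)/1770) = 103.22.
Round up → n = 104.

n = 104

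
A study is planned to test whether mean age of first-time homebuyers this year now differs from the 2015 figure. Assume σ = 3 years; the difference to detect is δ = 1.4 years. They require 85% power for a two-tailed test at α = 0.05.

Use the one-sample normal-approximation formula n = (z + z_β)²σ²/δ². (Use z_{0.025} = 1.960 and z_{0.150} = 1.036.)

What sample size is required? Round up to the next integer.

n = 42

n = (z_{α/2} + z_β)² · σ² / δ²
  = (1.960 + 1.036)² · 3² / 1.4²
  = 8.9760 · 9 / 1.96
  = 41.22
Round up → n = 42.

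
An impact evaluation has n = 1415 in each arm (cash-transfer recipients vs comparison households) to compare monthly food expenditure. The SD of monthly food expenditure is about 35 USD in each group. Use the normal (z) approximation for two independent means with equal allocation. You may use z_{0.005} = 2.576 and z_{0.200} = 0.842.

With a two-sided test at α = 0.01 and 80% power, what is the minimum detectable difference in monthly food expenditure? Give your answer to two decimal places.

Minimum detectable difference ≈ 4.50 USD

δ = (z_{α/2} + z_β) · √((σ₁²+σ₂²)/n)
  = (2.576 + 0.842) · √(2450/1415)
  = 3.418 · √1.7314
  = 3.418 · 1.3158
  = 4.4976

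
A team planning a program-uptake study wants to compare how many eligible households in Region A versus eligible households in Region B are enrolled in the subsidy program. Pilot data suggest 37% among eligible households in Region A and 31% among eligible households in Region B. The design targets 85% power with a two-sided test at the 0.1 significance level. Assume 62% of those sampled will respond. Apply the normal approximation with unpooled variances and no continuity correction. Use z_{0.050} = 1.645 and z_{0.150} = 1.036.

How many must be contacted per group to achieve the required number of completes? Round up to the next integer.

n = (z_{α/2} + z_β)² · [p₁(1−p₁) + p₂(1−p₂)] / (p₁ − p₂)²
  = (1.645 + 1.036)² · (0.37·0.63 + 0.31·0.69) / (0.06)²
  = (2.681)² · (0.2331 + 0.2139) / 0.0036
  = 7.1878 · 0.4470 / 0.0036
  = 892.48
Adjust for 62% response: 892.48 / 0.62 = 1439.48.
Round up → n = 1440 per group.

n = 1440 per group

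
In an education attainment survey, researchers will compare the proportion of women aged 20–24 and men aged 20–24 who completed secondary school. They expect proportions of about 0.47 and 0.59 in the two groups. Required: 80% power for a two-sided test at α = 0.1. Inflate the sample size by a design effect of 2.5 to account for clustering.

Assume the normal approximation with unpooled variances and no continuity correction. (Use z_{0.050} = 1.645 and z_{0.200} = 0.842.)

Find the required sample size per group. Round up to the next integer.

n = (z_{α/2} + z_β)² · [p₁(1−p₁) + p₂(1−p₂)] / (p₁ − p₂)²
  = (1.645 + 0.842)² · (0.47·0.53 + 0.59·0.41) / (-0.12)²
  = (2.487)² · (0.2491 + 0.2419) / 0.0144
  = 6.1852 · 0.4910 / 0.0144
  = 210.90
Design effect: 2.5 × 210.90 = 527.24.
Round up → n = 528 per group.

n = 528 per group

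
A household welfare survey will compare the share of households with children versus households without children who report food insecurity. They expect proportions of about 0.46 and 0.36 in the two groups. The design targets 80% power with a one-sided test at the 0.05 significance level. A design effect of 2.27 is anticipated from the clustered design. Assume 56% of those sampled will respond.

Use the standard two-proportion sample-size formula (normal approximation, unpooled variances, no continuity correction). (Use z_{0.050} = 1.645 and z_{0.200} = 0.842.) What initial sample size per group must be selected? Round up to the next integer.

n = (z_α + z_β)² · [p₁(1−p₁) + p₂(1−p₂)] / (p₁ − p₂)²
  = (1.645 + 0.842)² · (0.46·0.54 + 0.36·0.64) / (0.10)²
  = (2.487)² · (0.2484 + 0.2304) / 0.0100
  = 6.1852 · 0.4788 / 0.0100
  = 296.15
Design effect: 2.27 × 296.15 = 672.25.
Adjust for 56% response: 672.25 / 0.56 = 1200.45.
Round up → n = 1201 per group.

n = 1201 per group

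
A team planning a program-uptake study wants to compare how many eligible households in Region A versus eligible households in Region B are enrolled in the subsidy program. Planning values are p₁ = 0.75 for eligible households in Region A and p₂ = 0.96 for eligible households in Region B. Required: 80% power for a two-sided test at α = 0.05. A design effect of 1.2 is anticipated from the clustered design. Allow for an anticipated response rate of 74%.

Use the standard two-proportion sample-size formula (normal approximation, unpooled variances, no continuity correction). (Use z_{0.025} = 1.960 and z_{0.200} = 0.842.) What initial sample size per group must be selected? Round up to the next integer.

n = (z_{α/2} + z_β)² · [p₁(1−p₁) + p₂(1−p₂)] / (p₁ − p₂)²
  = (1.960 + 0.842)² · (0.75·0.25 + 0.96·0.04) / (-0.21)²
  = (2.802)² · (0.1875 + 0.0384) / 0.0441
  = 7.8512 · 0.2259 / 0.0441
  = 40.22
Design effect: 1.2 × 40.22 = 48.26.
Adjust for 74% response: 48.26 / 0.74 = 65.22.
Round up → n = 66 per group.

n = 66 per group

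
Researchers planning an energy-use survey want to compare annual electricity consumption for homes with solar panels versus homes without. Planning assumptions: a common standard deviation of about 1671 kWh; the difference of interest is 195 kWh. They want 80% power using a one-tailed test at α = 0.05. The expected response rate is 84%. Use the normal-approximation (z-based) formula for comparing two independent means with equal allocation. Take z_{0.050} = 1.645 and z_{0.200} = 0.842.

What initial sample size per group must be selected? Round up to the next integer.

n = 1082 per group

n = (z_α + z_β)² · (σ₁² + σ₂²) / δ²
  = (1.645 + 0.842)² · (2·1671² = 5584482) / 195²
  = 6.1852 · 5584482 / 38025
  = 908.38
Adjust for 84% response: 908.38 / 0.84 = 1081.40.
Round up → n = 1082 per group.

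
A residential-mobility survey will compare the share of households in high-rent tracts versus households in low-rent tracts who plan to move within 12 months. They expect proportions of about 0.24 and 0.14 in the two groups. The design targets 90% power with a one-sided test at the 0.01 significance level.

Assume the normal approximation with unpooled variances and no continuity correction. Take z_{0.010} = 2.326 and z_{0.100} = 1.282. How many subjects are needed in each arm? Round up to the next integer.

n = 395 per group

n = (z_α + z_β)² · [p₁(1−p₁) + p₂(1−p₂)] / (p₁ − p₂)²
  = (2.326 + 1.282)² · (0.24·0.76 + 0.14·0.86) / (0.10)²
  = (3.608)² · (0.1824 + 0.1204) / 0.0100
  = 13.0177 · 0.3028 / 0.0100
  = 394.17
Round up → n = 395 per group.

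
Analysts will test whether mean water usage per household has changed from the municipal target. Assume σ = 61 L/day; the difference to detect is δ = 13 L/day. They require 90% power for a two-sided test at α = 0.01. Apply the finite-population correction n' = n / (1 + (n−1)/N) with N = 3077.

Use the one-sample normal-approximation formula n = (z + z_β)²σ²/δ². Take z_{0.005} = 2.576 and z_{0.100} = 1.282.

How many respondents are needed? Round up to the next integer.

n = (z_{α/2} + z_β)² · σ² / δ²
  = (2.576 + 1.282)² · 61² / 13²
  = 14.8842 · 3721 / 169
  = 327.72
Finite-population correction (N = 3077): 327.72 / (1 + (327.72 − 1)/3077) = 296.26.
Round up → n = 297.

n = 297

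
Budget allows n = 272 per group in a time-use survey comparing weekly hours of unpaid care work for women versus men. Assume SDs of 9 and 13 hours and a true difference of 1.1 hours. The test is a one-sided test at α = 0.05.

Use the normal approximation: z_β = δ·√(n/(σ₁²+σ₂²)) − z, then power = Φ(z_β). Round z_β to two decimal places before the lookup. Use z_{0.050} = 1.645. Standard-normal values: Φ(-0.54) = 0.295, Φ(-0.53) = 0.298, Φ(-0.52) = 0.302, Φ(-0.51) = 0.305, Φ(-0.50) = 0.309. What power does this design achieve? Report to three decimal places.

z_β = δ·√(n/(σ₁²+σ₂²)) − z_α
    = 1.1 · √(272/250) − 1.645
    = 1.1 · 1.04307 − 1.645
    = 1.1474 − 1.645 = -0.4976 → -0.50
Power = Φ(-0.50) = 0.309.

Power ≈ 0.309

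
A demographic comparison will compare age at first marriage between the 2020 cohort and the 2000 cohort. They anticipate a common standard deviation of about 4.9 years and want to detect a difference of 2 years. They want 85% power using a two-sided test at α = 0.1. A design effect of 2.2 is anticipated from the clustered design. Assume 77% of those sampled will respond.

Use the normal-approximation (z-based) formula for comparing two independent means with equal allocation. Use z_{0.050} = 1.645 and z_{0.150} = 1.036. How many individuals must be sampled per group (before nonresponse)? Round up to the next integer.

n = 247 per group

n = (z_{α/2} + z_β)² · (σ₁² + σ₂²) / δ²
  = (1.645 + 1.036)² · (2·4.9² = 48.02) / 2²
  = 7.1878 · 48.02 / 4
  = 86.29
Design effect: 2.2 × 86.29 = 189.84.
Adjust for 77% response: 189.84 / 0.77 = 246.54.
Round up → n = 247 per group.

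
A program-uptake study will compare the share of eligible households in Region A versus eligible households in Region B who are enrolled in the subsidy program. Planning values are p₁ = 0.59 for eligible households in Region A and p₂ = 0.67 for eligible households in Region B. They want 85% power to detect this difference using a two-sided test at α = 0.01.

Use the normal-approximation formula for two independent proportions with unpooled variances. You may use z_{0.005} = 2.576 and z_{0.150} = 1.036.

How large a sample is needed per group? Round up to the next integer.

n = 944 per group

n = (z_{α/2} + z_β)² · [p₁(1−p₁) + p₂(1−p₂)] / (p₁ − p₂)²
  = (2.576 + 1.036)² · (0.59·0.41 + 0.67·0.33) / (-0.08)²
  = (3.612)² · (0.2419 + 0.2211) / 0.0064
  = 13.0465 · 0.4630 / 0.0064
  = 943.84
Round up → n = 944 per group.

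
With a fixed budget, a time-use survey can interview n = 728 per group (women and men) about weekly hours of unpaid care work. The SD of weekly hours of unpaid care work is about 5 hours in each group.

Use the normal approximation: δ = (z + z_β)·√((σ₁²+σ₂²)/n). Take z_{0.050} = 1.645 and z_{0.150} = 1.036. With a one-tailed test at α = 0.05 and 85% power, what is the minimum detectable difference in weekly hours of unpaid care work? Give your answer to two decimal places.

δ = (z_α + z_β) · √((σ₁²+σ₂²)/n)
  = (1.645 + 1.036) · √(50/728)
  = 2.681 · √0.06868
  = 2.681 · 0.2621
  = 0.7026

Minimum detectable difference ≈ 0.70 hours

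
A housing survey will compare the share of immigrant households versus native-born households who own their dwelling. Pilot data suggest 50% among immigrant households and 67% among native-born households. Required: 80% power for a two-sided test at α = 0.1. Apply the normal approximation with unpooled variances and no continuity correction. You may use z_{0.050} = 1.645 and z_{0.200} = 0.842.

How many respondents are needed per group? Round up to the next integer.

n = (z_{α/2} + z_β)² · [p₁(1−p₁) + p₂(1−p₂)] / (p₁ − p₂)²
  = (1.645 + 0.842)² · (0.50·0.50 + 0.67·0.33) / (-0.17)²
  = (2.487)² · (0.2500 + 0.2211) / 0.0289
  = 6.1852 · 0.4711 / 0.0289
  = 100.82
Round up → n = 101 per group.

n = 101 per group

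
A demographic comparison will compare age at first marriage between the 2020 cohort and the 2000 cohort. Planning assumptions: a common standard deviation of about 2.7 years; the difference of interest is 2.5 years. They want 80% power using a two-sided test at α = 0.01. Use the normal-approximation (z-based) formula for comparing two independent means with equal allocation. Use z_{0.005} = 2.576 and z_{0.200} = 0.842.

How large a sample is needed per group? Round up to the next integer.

n = (z_{α/2} + z_β)² · (σ₁² + σ₂²) / δ²
  = (2.576 + 0.842)² · (2·2.7² = 14.58) / 2.5²
  = 11.6827 · 14.58 / 6.25
  = 27.25
Round up → n = 28 per group.

n = 28 per group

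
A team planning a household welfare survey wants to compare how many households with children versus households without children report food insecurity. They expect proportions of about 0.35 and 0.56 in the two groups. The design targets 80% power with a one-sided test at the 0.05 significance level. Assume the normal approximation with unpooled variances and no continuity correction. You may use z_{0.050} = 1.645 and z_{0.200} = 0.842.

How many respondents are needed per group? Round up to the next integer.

n = 67 per group

n = (z_α + z_β)² · [p₁(1−p₁) + p₂(1−p₂)] / (p₁ − p₂)²
  = (1.645 + 0.842)² · (0.35·0.65 + 0.56·0.44) / (-0.21)²
  = (2.487)² · (0.2275 + 0.2464) / 0.0441
  = 6.1852 · 0.4739 / 0.0441
  = 66.47
Round up → n = 67 per group.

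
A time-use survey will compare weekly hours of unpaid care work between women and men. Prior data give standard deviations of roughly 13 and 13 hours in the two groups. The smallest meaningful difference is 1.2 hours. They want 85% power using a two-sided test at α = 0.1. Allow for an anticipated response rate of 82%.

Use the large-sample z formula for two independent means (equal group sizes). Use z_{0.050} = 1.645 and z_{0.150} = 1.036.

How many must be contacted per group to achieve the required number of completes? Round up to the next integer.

n = 2058 per group

n = (z_{α/2} + z_β)² · (σ₁² + σ₂²) / δ²
  = (1.645 + 1.036)² · (13² + 13² = 338) / 1.2²
  = 7.1878 · 338 / 1.44
  = 1687.13
Adjust for 82% response: 1687.13 / 0.82 = 2057.47.
Round up → n = 2058 per group.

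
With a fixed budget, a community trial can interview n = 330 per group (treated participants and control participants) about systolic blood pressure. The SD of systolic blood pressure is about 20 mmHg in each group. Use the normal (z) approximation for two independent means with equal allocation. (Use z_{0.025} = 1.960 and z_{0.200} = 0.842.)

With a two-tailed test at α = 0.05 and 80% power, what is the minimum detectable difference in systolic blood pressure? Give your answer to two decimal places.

δ = (z_{α/2} + z_β) · √((σ₁²+σ₂²)/n)
  = (1.960 + 0.842) · √(800/330)
  = 2.802 · √2.4242
  = 2.802 · 1.5570
  = 4.3627

Minimum detectable difference ≈ 4.36 mmHg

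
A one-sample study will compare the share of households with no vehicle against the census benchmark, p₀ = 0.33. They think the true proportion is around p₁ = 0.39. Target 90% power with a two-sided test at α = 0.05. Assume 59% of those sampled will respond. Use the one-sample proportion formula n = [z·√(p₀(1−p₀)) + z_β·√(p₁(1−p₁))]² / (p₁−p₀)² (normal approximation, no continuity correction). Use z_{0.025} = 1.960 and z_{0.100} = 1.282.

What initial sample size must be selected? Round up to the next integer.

n = [z_{α/2}·√(p₀q₀) + z_β·√(p₁q₁)]² / (p₁ − p₀)²
  = [1.960·√(0.33·0.67) + 1.282·√(0.39·0.61)]² / (0.06)²
  = [1.960·0.4702 + 1.282·0.4877]² / 0.0036
  = [1.5469]² / 0.0036
  = 664.70
Adjust for 59% response: 664.70 / 0.59 = 1126.62.
Round up → n = 1127.

n = 1127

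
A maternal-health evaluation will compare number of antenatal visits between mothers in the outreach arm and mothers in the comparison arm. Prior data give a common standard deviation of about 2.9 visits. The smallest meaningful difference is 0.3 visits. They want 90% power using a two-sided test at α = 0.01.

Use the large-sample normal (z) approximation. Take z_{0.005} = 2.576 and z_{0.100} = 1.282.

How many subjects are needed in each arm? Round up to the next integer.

n = 2782 per group

n = (z_{α/2} + z_β)² · (σ₁² + σ₂²) / δ²
  = (2.576 + 1.282)² · (2·2.9² = 16.82) / 0.3²
  = 14.8842 · 16.82 / 0.09
  = 2781.68
Round up → n = 2782 per group.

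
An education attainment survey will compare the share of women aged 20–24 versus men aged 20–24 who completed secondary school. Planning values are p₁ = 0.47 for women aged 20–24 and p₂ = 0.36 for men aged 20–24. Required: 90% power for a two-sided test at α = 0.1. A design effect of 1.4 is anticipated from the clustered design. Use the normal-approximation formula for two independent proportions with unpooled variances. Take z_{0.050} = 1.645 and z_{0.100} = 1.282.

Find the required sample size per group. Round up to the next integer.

n = 476 per group

n = (z_{α/2} + z_β)² · [p₁(1−p₁) + p₂(1−p₂)] / (p₁ − p₂)²
  = (1.645 + 1.282)² · (0.47·0.53 + 0.36·0.64) / (0.11)²
  = (2.927)² · (0.2491 + 0.2304) / 0.0121
  = 8.5673 · 0.4795 / 0.0121
  = 339.51
Design effect: 1.4 × 339.51 = 475.31.
Round up → n = 476 per group.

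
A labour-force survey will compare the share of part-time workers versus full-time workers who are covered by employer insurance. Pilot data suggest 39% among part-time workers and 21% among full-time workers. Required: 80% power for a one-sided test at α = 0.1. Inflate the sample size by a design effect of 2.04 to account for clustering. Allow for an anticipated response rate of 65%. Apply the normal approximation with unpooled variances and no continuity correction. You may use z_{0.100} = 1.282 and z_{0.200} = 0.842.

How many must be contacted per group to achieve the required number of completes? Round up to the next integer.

n = 177 per group

n = (z_α + z_β)² · [p₁(1−p₁) + p₂(1−p₂)] / (p₁ − p₂)²
  = (1.282 + 0.842)² · (0.39·0.61 + 0.21·0.79) / (0.18)²
  = (2.124)² · (0.2379 + 0.1659) / 0.0324
  = 4.5114 · 0.4038 / 0.0324
  = 56.23
Design effect: 2.04 × 56.23 = 114.70.
Adjust for 65% response: 114.70 / 0.65 = 176.46.
Round up → n = 177 per group.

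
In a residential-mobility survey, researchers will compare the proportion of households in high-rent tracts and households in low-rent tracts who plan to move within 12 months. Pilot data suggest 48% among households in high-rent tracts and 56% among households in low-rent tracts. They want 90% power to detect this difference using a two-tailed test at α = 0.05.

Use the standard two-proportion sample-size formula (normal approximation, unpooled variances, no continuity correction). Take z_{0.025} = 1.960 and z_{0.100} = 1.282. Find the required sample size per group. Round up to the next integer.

n = 815 per group

n = (z_{α/2} + z_β)² · [p₁(1−p₁) + p₂(1−p₂)] / (p₁ − p₂)²
  = (1.960 + 1.282)² · (0.48·0.52 + 0.56·0.44) / (-0.08)²
  = (3.242)² · (0.2496 + 0.2464) / 0.0064
  = 10.5106 · 0.4960 / 0.0064
  = 814.57
Round up → n = 815 per group.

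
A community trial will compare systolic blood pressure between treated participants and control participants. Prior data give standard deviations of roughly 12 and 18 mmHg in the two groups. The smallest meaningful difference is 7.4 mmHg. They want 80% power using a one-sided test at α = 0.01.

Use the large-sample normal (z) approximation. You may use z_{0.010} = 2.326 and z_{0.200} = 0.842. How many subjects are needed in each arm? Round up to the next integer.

n = (z_α + z_β)² · (σ₁² + σ₂²) / δ²
  = (2.326 + 0.842)² · (12² + 18² = 468) / 7.4²
  = 10.0362 · 468 / 54.76
  = 85.77
Round up → n = 86 per group.

n = 86 per group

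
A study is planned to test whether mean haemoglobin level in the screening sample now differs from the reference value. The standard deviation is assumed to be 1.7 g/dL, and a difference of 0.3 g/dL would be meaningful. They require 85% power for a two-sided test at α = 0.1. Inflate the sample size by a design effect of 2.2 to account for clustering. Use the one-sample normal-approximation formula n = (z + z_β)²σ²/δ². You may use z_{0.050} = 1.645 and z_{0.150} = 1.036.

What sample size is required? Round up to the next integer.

n = (z_{α/2} + z_β)² · σ² / δ²
  = (1.645 + 1.036)² · 1.7² / 0.3²
  = 7.1878 · 2.89 / 0.09
  = 230.81
Design effect: 2.2 × 230.81 = 507.78.
Round up → n = 508.

n = 508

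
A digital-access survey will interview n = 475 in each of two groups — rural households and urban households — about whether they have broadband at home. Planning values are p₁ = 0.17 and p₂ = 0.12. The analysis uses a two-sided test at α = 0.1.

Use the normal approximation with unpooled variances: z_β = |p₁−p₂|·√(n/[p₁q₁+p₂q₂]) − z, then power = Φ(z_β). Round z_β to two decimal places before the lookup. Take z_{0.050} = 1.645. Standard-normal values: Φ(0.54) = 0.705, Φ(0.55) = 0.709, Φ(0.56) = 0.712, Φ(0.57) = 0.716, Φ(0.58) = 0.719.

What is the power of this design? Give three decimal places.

Power ≈ 0.709

z_β = |p₁−p₂|·√(n/[p₁q₁+p₂q₂]) − z_{α/2}
    = 0.05 · √(475/0.2467) − 1.645
    = 0.05 · 43.8796 − 1.645
    = 2.1940 − 1.645 = 0.5490 → 0.55
Power = Φ(0.55) = 0.709.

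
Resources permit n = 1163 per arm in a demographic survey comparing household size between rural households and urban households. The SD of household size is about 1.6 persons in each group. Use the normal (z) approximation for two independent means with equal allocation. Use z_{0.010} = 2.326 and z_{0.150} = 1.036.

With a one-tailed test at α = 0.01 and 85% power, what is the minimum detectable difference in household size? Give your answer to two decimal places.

δ = (z_α + z_β) · √((σ₁²+σ₂²)/n)
  = (2.326 + 1.036) · √(5.12/1163)
  = 3.362 · √0.0044
  = 3.362 · 0.0664
  = 0.2231

Minimum detectable difference ≈ 0.22 persons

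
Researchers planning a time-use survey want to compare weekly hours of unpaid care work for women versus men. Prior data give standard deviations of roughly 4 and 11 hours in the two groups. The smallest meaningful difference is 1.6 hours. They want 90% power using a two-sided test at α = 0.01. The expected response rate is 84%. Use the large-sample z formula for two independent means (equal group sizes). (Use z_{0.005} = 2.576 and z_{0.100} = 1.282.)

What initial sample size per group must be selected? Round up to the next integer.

n = 949 per group

n = (z_{α/2} + z_β)² · (σ₁² + σ₂²) / δ²
  = (2.576 + 1.282)² · (4² + 11² = 137) / 1.6²
  = 14.8842 · 137 / 2.56
  = 796.54
Adjust for 84% response: 796.54 / 0.84 = 948.26.
Round up → n = 949 per group.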